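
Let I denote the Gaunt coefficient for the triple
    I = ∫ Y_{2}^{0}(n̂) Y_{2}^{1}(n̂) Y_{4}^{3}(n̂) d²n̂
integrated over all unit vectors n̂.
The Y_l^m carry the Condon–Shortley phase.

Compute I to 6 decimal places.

Σmᵢ = 4 ≠ 0, so the φ-integral vanishes; I = 0

0.000000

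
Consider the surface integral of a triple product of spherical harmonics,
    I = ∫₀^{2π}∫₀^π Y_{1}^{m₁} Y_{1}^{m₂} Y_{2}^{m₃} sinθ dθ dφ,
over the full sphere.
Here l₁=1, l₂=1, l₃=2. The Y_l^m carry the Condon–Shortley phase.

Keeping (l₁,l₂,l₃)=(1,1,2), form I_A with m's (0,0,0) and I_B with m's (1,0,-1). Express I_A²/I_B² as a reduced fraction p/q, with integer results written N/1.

Same 1,1,2: normalisation and zero-m 3j drop out of the ratio.
A: Δ: 0! 2! 2! / 5! → 1/30; sum: t=0:+1/1 = 1/1; 3j²(1 1 2; 0 0 0) = Δ·Π!·Σ² = 2/15  (sign +1)
B: Δ: 0! 2! 2! / 5! → 1/30; sum: t=0:+1/2 = 1/2; 3j²(1 1 2; 1 0 -1) = Δ·Π!·Σ² = 1/10  (sign -1)
I_A²/I_B² = (2/15)/(1/10) = 4/3

4/3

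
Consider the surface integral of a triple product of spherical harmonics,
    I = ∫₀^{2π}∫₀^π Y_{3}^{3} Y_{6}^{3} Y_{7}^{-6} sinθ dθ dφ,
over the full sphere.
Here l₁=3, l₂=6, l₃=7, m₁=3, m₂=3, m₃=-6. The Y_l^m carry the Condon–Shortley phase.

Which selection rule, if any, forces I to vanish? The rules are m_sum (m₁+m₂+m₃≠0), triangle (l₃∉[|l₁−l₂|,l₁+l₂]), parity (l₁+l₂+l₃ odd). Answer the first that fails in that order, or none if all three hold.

m₁+m₂+m₃ = 3 + 3 − 6 = 0  ✓
triangle: |3−6|=3 ≤ l₃=7 ≤ 3+6=9  ✓
parity: l₁+l₂+l₃ = 16 is even  ✓

none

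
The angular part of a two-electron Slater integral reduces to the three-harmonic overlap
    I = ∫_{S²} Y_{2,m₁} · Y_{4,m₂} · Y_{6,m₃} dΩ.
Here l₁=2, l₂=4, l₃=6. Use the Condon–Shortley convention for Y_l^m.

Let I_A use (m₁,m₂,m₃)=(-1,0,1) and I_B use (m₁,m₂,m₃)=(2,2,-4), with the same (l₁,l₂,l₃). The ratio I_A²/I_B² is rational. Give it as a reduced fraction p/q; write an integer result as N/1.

5/6

Shared (l₁,l₂,l₃)=(2,4,6): N and (l;000)² cancel in I_A²/I_B².
A: Δ = 0!·4!·8!/13! = 1/6435; Racah Σ t=0..0: t=0:+1/3456 = 1/3456; ⇒ 3j(2 4 6; -1 0 1)² = 35/1287, sgn -1
B: Δ = 0!·4!·8!/13! = 1/6435; Racah Σ t=0..0: t=0:+1/34560 = 1/34560; ⇒ 3j(2 4 6; 2 2 -4)² = 14/429, sgn +1
I_A²/I_B² = (35/1287)/(14/429) = 5/6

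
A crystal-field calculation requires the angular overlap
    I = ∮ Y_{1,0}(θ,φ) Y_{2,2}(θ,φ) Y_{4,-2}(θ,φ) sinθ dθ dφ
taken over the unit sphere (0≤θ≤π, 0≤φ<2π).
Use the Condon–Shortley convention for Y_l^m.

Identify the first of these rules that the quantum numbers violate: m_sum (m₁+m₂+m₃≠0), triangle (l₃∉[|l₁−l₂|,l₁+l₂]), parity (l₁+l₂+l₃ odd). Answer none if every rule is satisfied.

azimuthal sum: 0 + 2 − 2 = 0  ✓
1 ≤ 4 ≤ 3 (triangle on l)  ✗
L = 1 + 2 + 4 = 7 (odd)

triangle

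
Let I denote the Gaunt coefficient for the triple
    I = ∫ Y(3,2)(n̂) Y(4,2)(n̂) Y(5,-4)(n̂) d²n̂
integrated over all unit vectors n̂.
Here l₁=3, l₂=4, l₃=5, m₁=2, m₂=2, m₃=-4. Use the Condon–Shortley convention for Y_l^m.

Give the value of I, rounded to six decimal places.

Checks pass: Σm=0; 12 even; l₃=5∈[1,7].
(2·3+1)(2·4+1)(2·5+1) = 693
Δ: 2! 4! 6! / 13! → 1/180180
sum: t=0:+1/576 t=1:−1/144 t=2:+1/576 = -1/288
3j²(3 4 5; 0 0 0) = Δ·Π!·Σ² = 20/1001  (sign +1)
sum: t=0:+1/8640 t=1:−1/2880 = -1/4320
3j²(3 4 5; 2 2 -4) = Δ·Π!·Σ² = 8/429  (sign +1)
combine: 4πI² = 693·20/1001·8/429 = 480/1859
take √, sign +1: I = 0.14334284

0.143343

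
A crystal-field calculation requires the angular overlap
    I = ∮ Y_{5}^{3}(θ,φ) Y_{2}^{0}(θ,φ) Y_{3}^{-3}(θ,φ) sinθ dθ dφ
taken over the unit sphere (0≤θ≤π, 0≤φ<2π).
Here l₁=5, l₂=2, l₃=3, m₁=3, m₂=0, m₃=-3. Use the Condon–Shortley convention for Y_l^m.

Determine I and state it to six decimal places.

Rules hold: Σm=0, L=10 even, 3≤3≤7.
N = 11·5·7 = 385
Δ = 4!·6!·0!/11! = 1/2310
Racah Σ t=2..2: t=2:+1/144 = 1/144
⇒ 3j(5 2 3; 0 0 0)² = 10/231, sgn -1
Racah Σ t=2..2: t=2:+1/2880 = 1/2880
⇒ 3j(5 2 3; 3 0 -3)² = 2/165, sgn +1
4πI² = N·(3j₀)²·(3jₘ)² = 20/99
I = -1·√(0.20202/4π) = -0.12679218

-0.126792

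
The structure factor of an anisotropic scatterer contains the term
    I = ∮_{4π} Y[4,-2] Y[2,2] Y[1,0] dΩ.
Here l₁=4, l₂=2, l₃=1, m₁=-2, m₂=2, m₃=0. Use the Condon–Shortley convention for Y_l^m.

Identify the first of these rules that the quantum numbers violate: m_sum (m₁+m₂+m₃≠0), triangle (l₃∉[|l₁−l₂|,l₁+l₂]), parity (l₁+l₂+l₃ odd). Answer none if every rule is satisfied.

triangle

m₁+m₂+m₃ = -2 + 2 + 0 = 0  ✓
triangle: |4−2|=2 ≤ l₃=1 ≤ 4+2=6  ✗
parity: l₁+l₂+l₃ = 7 is odd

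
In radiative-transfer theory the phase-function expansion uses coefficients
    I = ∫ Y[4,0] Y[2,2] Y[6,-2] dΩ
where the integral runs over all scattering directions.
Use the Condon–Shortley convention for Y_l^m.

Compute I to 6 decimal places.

Checks pass: Σm=0; 12 even; l₃=6∈[2,6].
(2·4+1)(2·2+1)(2·6+1) = 585
Δ: 0! 8! 4! / 13! → 1/6435
sum: t=0:+1/2304 = 1/2304
3j²(4 2 6; 0 0 0) = Δ·Π!·Σ² = 5/143  (sign +1)
sum: t=0:+1/13824 = 1/13824
3j²(4 2 6; 0 2 -2) = Δ·Π!·Σ² = 14/1287  (sign +1)
combine: 4πI² = 585·5/143·14/1287 = 350/1573
take √, sign +1: I = 0.13306527

0.133065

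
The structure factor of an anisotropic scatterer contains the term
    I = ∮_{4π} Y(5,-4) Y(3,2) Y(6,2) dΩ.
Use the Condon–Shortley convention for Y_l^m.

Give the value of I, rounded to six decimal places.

-0.139560

Rules hold: Σm=0, L=14 even, 2≤6≤8.
N = 11·7·13 = 1001
Δ = 2!·8!·4!/15! = 1/675675
Racah Σ t=0..2: t=0:+1/8640 t=1:−1/2304 t=2:+1/8640 = -7/34560
⇒ 3j(5 3 6; 0 0 0)² = 7/429, sgn -1
Racah Σ t=1..2: t=1:−1/967680 t=2:+1/60480 = 1/64512
⇒ 3j(5 3 6; -4 2 2)² = 15/1001, sgn +1
4πI² = N·(3j₀)²·(3jₘ)² = 35/143
I = -1·√(0.244755/4π) = -0.13956004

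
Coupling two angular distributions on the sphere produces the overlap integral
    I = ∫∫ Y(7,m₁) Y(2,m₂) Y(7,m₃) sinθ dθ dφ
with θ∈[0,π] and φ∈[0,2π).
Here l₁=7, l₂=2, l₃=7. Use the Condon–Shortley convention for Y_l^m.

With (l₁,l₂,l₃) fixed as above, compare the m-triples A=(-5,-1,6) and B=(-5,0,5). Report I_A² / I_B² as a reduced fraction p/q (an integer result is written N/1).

Same 7,2,7: normalisation and zero-m 3j drop out of the ratio.
A: Δ: 2! 12! 2! / 17! → 1/185640; sum: t=0:+1/958003200 t=1:−1/79833600 = -1/87091200; 3j²(7 2 7; -5 -1 6) = Δ·Π!·Σ² = 121/4760  (sign +1)
B: Δ: 2! 12! 2! / 17! → 1/185640; sum: t=0:+1/1916006400 t=1:−1/39916800 t=2:+1/29030400 = 19/1916006400; 3j²(7 2 7; -5 0 5) = Δ·Π!·Σ² = 361/185640  (sign +1)
I_A²/I_B² = (121/4760)/(361/185640) = 4719/361

4719/361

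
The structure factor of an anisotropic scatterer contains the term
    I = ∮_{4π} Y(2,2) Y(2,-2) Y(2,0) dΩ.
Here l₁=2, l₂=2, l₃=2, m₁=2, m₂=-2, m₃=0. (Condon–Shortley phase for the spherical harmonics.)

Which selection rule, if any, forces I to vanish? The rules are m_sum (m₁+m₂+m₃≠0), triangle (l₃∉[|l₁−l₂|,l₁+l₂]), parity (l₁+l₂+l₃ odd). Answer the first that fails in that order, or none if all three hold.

none

m₁+m₂+m₃ = 2 − 2 + 0 = 0  ✓
triangle: |2−2|=0 ≤ l₃=2 ≤ 2+2=4  ✓
parity: l₁+l₂+l₃ = 6 is even  ✓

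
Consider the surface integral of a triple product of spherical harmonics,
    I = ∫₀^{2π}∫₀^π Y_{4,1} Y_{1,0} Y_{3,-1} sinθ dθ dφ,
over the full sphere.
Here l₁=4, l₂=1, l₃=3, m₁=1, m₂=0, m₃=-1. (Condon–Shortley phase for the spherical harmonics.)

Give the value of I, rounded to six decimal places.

Rules hold: Σm=0, L=8 even, 3≤3≤5.
N = 9·3·7 = 189
Δ = 2!·6!·0!/9! = 1/252
Racah Σ t=1..1: t=1:−1/36 = -1/36
⇒ 3j(4 1 3; 0 0 0)² = 4/63, sgn +1
Racah Σ t=1..1: t=1:−1/48 = -1/48
⇒ 3j(4 1 3; 1 0 -1)² = 5/84, sgn -1
4πI² = N·(3j₀)²·(3jₘ)² = 5/7
I = -1·√(0.714286/4π) = -0.23841361

-0.238414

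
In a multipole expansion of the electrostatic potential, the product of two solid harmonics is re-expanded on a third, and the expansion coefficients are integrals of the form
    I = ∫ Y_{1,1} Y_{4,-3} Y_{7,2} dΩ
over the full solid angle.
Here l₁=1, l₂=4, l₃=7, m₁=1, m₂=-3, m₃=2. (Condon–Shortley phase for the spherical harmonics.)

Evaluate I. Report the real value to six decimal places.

triangle: need 3≤l₃≤5, have 7; I=0

0.000000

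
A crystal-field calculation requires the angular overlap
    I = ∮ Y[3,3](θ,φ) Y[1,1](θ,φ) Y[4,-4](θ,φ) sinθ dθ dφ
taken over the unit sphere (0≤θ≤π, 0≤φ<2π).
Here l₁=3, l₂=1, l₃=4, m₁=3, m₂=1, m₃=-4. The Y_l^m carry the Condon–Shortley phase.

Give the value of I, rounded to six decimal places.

0.325735

Rules hold: Σm=0, L=8 even, 2≤4≤4.
N = 7·3·9 = 189
Δ = 0!·6!·2!/9! = 1/252
Racah Σ t=0..0: t=0:+1/36 = 1/36
⇒ 3j(3 1 4; 0 0 0)² = 4/63, sgn +1
Racah Σ t=0..0: t=0:+1/1440 = 1/1440
⇒ 3j(3 1 4; 3 1 -4)² = 1/9, sgn +1
4πI² = N·(3j₀)²·(3jₘ)² = 4/3
I = +1·√(1.33333/4π) = 0.32573501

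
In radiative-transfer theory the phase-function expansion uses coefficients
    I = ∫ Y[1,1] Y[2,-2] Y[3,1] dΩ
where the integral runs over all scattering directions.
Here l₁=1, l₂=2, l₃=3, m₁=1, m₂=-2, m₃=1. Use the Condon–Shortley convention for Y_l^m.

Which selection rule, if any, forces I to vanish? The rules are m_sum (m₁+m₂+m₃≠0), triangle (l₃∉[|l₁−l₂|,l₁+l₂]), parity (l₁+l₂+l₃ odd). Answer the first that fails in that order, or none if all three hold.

azimuthal sum: 1 − 2 + 1 = 0  ✓
1 ≤ 3 ≤ 3 (triangle on l)  ✓
L = 1 + 2 + 3 = 6 (even)  ✓

none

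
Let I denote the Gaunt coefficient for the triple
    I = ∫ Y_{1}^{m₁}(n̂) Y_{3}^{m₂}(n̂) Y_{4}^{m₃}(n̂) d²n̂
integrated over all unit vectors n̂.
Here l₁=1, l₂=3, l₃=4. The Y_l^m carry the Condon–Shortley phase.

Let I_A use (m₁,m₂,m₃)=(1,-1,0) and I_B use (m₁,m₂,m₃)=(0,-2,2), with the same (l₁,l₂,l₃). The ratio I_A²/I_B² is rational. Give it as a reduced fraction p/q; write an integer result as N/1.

1/2

l's match ⇒ only the (l;m) 3-j factors differ between A and B.
A: triangle coeff Δ(1,3,4) = 1/252; Σ_t [0,0]: t=0:+1/96 = 1/96; (3j)²=1/42 [(1 3 4; 1 -1 0)], sign=+1
B: triangle coeff Δ(1,3,4) = 1/252; Σ_t [0,0]: t=0:+1/120 = 1/120; (3j)²=1/21 [(1 3 4; 0 -2 2)], sign=+1
I_A²/I_B² = (1/42)/(1/21) = 1/2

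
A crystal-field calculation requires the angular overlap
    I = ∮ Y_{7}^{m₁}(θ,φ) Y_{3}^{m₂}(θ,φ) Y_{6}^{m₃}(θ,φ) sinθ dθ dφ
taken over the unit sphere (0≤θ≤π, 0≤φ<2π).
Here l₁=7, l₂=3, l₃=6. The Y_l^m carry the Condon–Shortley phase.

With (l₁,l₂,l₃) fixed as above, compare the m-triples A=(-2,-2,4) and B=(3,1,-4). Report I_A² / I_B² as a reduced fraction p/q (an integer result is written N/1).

l's match ⇒ only the (l;m) 3-j factors differ between A and B.
A: triangle coeff Δ(7,3,6) = 1/2042040; Σ_t [0,1]: t=0:+1/8709120 t=1:−1/967680 = -1/1088640; (3j)²=800/51051 [(7 3 6; -2 -2 4)], sign=-1
B: triangle coeff Δ(7,3,6) = 1/2042040; Σ_t [2,4]: t=2:+1/645120 t=3:−1/2177280 t=4:+1/174182400 = 191/174182400; (3j)²=36481/2042040 [(7 3 6; 3 1 -4)], sign=+1
I_A²/I_B² = (800/51051)/(36481/2042040) = 32000/36481

32000/36481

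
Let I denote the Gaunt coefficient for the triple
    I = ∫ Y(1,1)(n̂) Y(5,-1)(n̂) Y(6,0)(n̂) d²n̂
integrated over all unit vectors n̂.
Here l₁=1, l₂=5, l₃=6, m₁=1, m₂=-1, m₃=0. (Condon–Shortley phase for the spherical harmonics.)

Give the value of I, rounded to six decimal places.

0.158246

Checks pass: Σm=0; 12 even; l₃=6∈[4,6].
(2·1+1)(2·5+1)(2·6+1) = 429
Δ: 0! 2! 10! / 13! → 1/858
sum: t=0:+1/14400 = 1/14400
3j²(1 5 6; 0 0 0) = Δ·Π!·Σ² = 6/143  (sign +1)
sum: t=0:+1/34560 = 1/34560
3j²(1 5 6; 1 -1 0) = Δ·Π!·Σ² = 5/286  (sign +1)
combine: 4πI² = 429·6/143·5/286 = 45/143
take √, sign +1: I = 0.15824621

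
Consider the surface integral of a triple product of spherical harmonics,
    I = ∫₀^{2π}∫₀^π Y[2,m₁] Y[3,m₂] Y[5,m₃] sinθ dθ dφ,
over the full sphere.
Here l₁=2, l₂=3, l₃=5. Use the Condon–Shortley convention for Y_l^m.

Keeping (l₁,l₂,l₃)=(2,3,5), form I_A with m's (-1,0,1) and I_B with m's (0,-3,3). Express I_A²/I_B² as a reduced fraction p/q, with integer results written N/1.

l's match ⇒ only the (l;m) 3-j factors differ between A and B.
A: triangle coeff Δ(2,3,5) = 1/2310; Σ_t [0,0]: t=0:+1/216 = 1/216; (3j)²=8/231 [(2 3 5; -1 0 1)], sign=+1
B: triangle coeff Δ(2,3,5) = 1/2310; Σ_t [0,0]: t=0:+1/2880 = 1/2880; (3j)²=2/165 [(2 3 5; 0 -3 3)], sign=+1
I_A²/I_B² = (8/231)/(2/165) = 20/7

20/7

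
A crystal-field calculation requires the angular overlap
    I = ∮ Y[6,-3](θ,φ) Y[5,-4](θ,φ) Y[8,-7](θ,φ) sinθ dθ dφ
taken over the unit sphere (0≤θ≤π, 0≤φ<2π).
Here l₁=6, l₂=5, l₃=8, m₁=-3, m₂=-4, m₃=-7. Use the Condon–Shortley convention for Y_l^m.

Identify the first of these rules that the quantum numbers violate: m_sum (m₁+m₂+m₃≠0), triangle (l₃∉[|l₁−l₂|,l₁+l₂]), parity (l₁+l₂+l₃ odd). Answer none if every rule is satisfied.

m_sum

m₁+m₂+m₃ = -3 − 4 − 7 = -14  ✗
triangle: |6−5|=1 ≤ l₃=8 ≤ 6+5=11
parity: l₁+l₂+l₃ = 19 is odd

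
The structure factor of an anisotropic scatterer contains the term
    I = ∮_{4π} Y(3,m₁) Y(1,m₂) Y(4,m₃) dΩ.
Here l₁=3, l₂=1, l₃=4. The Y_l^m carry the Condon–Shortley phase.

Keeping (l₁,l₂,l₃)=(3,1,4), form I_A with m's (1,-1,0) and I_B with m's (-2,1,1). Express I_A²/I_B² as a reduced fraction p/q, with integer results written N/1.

l's match ⇒ only the (l;m) 3-j factors differ between A and B.
A: triangle coeff Δ(3,1,4) = 1/252; Σ_t [0,0]: t=0:+1/96 = 1/96; (3j)²=1/42 [(3 1 4; 1 -1 0)], sign=+1
B: triangle coeff Δ(3,1,4) = 1/252; Σ_t [0,0]: t=0:+1/240 = 1/240; (3j)²=1/84 [(3 1 4; -2 1 1)], sign=-1
I_A²/I_B² = (1/42)/(1/84) = 2/1

2/1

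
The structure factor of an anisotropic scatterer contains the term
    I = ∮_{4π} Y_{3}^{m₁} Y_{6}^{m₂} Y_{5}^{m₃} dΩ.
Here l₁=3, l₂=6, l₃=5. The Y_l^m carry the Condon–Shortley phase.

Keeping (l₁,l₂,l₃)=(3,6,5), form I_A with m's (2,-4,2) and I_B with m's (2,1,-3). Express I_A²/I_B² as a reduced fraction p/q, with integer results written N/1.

Shared (l₁,l₂,l₃)=(3,6,5): N and (l;000)² cancel in I_A²/I_B².
A: Δ = 4!·2!·8!/15! = 1/675675; Racah Σ t=0..1: t=0:+1/34560 t=1:−1/60480 = 1/80640; ⇒ 3j(3 6 5; 2 -4 2)² = 6/1001, sgn -1
B: Δ = 4!·2!·8!/15! = 1/675675; Racah Σ t=0..1: t=0:+1/120960 t=1:−1/17280 = -1/20160; ⇒ 3j(3 6 5; 2 1 -3)² = 64/3003, sgn -1
I_A²/I_B² = (6/1001)/(64/3003) = 9/32

9/32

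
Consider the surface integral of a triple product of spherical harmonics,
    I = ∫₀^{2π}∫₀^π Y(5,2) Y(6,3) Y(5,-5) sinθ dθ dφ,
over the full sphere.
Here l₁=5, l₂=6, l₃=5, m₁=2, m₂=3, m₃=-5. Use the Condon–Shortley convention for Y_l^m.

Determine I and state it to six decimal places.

m-sum 0 ✓  L=16 even ✓  1≤5≤11 ✓
Π(2lᵢ+1) = 11×13×11 = 1573
triangle coeff Δ(5,6,5) = 1/28588560
Σ_t [1,5]: t=1:−1/345600 t=2:+1/13824 t=3:−1/5184 t=4:+1/13824 t=5:−1/345600 = -7/129600
(3j)²=80/7293 [(5 6 5; 0 0 0)], sign=+1
Σ_t [3,3]: t=3:−1/622080 = -1/622080
(3j)²=105/4862 [(5 6 5; 2 3 -5)], sign=-1
⇒ 4πI² = 1400/3757
I = (-1)√(1400/3757/(4π)) = -0.17220212

-0.172202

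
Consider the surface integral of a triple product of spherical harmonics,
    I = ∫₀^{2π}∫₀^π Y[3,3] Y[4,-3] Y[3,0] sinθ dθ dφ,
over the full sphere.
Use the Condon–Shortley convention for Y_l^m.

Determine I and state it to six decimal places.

Checks pass: Σm=0; 10 even; l₃=3∈[1,7].
(2·3+1)(2·4+1)(2·3+1) = 441
Δ: 4! 2! 4! / 11! → 1/34650
sum: t=1:−1/72 t=2:+1/16 t=3:−1/72 = 5/144
3j²(3 4 3; 0 0 0) = Δ·Π!·Σ² = 2/77  (sign -1)
sum: t=0:+1/288 = 1/288
3j²(3 4 3; 3 -3 0) = Δ·Π!·Σ² = 1/22  (sign -1)
combine: 4πI² = 441·2/77·1/22 = 63/121
take √, sign +1: I = 0.20355073

0.203551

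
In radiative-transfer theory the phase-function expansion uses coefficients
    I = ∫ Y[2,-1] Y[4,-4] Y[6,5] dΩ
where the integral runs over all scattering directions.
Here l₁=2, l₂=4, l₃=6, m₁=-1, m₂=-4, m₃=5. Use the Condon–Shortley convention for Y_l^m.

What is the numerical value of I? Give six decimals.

Rules hold: Σm=0, L=12 even, 2≤6≤6.
N = 5·9·13 = 585
Δ = 0!·4!·8!/13! = 1/6435
Racah Σ t=0..0: t=0:+1/2304 = 1/2304
⇒ 3j(2 4 6; 0 0 0)² = 5/143, sgn +1
Racah Σ t=0..0: t=0:+1/241920 = 1/241920
⇒ 3j(2 4 6; -1 -4 5)² = 1/39, sgn -1
4πI² = N·(3j₀)²·(3jₘ)² = 75/143
I = -1·√(0.524476/4π) = -0.20429497

-0.204295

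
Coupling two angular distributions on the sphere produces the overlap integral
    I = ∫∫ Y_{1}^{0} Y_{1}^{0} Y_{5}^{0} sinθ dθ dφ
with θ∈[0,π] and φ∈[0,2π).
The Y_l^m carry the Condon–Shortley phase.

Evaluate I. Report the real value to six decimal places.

triangle: need 0≤l₃≤2, have 5; I=0

0.000000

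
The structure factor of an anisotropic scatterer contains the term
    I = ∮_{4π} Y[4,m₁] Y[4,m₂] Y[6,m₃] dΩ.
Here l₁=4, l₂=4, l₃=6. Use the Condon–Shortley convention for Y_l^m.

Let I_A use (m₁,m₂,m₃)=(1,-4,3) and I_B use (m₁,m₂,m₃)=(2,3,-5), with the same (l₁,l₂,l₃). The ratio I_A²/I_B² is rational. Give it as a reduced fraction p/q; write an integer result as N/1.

80/33

l's match ⇒ only the (l;m) 3-j factors differ between A and B.
A: triangle coeff Δ(4,4,6) = 1/1261260; Σ_t [0,0]: t=0:+1/51840 = 1/51840; (3j)²=8/429 [(4 4 6; 1 -4 3)], sign=-1
B: triangle coeff Δ(4,4,6) = 1/1261260; Σ_t [1,2]: t=1:−1/86400 t=2:+1/172800 = -1/172800; (3j)²=1/130 [(4 4 6; 2 3 -5)], sign=+1
I_A²/I_B² = (8/429)/(1/130) = 80/33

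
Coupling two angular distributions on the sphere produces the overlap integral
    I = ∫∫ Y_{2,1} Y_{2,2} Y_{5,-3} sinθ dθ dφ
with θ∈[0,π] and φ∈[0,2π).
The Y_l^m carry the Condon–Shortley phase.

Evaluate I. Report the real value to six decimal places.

0.000000

triangle: need 0≤l₃≤4, have 5; I=0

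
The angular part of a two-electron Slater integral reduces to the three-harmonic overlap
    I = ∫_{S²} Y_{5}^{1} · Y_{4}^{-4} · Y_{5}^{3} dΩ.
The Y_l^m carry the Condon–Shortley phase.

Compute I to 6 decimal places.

Checks pass: Σm=0; 14 even; l₃=5∈[1,9].
(2·5+1)(2·4+1)(2·5+1) = 1089
Δ: 4! 6! 4! / 15! → 1/3153150
sum: t=0:+1/69120 t=1:−1/1728 t=2:+1/576 t=3:−1/1728 t=4:+1/69120 = 7/11520
3j²(5 4 5; 0 0 0) = Δ·Π!·Σ² = 2/143  (sign -1)
sum: t=0:+1/27648 = 1/27648
3j²(5 4 5; 1 -4 3) = Δ·Π!·Σ² = 10/429  (sign +1)
combine: 4πI² = 1089·2/143·10/429 = 60/169
take √, sign -1: I = -0.16808437

-0.168084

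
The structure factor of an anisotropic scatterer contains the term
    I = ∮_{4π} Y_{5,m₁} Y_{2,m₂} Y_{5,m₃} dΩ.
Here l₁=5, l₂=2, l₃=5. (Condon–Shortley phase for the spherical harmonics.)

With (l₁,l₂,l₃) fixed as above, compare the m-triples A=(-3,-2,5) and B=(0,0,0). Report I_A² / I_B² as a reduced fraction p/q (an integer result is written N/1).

Shared (l₁,l₂,l₃)=(5,2,5): N and (l;000)² cancel in I_A²/I_B².
A: Δ = 2!·8!·2!/13! = 1/38610; Racah Σ t=0..0: t=0:+1/161280 = 1/161280; ⇒ 3j(5 2 5; -3 -2 5)² = 1/143, sgn +1
B: Δ = 2!·8!·2!/13! = 1/38610; Racah Σ t=0..2: t=0:+1/2880 t=1:−1/576 t=2:+1/2880 = -1/960; ⇒ 3j(5 2 5; 0 0 0)² = 10/429, sgn +1
I_A²/I_B² = (1/143)/(10/429) = 3/10

3/10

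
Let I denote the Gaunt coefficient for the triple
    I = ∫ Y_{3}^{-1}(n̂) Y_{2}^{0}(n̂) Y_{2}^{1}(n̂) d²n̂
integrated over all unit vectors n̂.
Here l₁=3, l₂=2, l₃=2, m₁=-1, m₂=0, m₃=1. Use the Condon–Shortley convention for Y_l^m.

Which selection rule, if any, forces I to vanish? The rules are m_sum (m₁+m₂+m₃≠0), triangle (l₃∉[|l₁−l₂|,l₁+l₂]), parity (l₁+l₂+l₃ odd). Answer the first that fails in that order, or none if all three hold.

Σmᵢ = 0  ✓
l₃∈[|l₁−l₂|,l₁+l₂]=[1,5], have l₃=2  ✓
Σlᵢ = 7 ⇒ odd  ✗

parity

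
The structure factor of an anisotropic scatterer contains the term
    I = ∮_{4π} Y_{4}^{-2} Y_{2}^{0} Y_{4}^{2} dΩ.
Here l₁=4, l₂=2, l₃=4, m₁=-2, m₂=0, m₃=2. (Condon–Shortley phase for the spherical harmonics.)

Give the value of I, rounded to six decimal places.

m-sum 0 ✓  L=10 even ✓  2≤4≤6 ✓
Π(2lᵢ+1) = 9×5×9 = 405
triangle coeff Δ(4,2,4) = 1/13860
Σ_t [0,2]: t=0:+1/192 t=1:−1/36 t=2:+1/192 = -5/288
(3j)²=20/693 [(4 2 4; 0 0 0)], sign=-1
Σ_t [0,2]: t=0:+1/2880 t=1:−1/120 t=2:+1/192 = -1/360
(3j)²=16/3465 [(4 2 4; -2 0 2)], sign=-1
⇒ 4πI² = 320/5929
I = (+1)√(320/5929/(4π)) = 0.06553591

0.065536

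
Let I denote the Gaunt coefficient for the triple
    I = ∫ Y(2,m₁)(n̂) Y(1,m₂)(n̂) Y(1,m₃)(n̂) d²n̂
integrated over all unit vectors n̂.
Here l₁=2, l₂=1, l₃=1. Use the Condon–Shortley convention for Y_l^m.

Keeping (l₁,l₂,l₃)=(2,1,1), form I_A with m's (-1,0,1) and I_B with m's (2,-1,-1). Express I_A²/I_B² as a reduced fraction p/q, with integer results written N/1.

1/2

Same 2,1,1: normalisation and zero-m 3j drop out of the ratio.
A: Δ: 2! 2! 0! / 5! → 1/30; sum: t=1:−1/2 = -1/2; 3j²(2 1 1; -1 0 1) = Δ·Π!·Σ² = 1/10  (sign -1)
B: Δ: 2! 2! 0! / 5! → 1/30; sum: t=0:+1/4 = 1/4; 3j²(2 1 1; 2 -1 -1) = Δ·Π!·Σ² = 1/5  (sign +1)
I_A²/I_B² = (1/10)/(1/5) = 1/2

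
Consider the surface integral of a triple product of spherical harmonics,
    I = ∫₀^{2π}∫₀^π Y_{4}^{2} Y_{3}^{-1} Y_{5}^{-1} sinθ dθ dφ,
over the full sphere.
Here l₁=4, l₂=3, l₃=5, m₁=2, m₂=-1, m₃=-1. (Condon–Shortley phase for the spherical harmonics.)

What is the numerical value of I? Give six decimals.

m-sum 0 ✓  L=12 even ✓  1≤5≤7 ✓
Π(2lᵢ+1) = 9×7×11 = 693
triangle coeff Δ(4,3,5) = 1/180180
Σ_t [0,2]: t=0:+1/576 t=1:−1/144 t=2:+1/576 = -1/288
(3j)²=20/1001 [(4 3 5; 0 0 0)], sign=+1
Σ_t [0,2]: t=0:+1/384 t=1:−1/720 t=2:+1/34560 = 43/34560
(3j)²=1849/180180 [(4 3 5; 2 -1 -1)], sign=+1
⇒ 4πI² = 1849/13013
I = (+1)√(1849/13013/(4π)) = 0.10633465

0.106335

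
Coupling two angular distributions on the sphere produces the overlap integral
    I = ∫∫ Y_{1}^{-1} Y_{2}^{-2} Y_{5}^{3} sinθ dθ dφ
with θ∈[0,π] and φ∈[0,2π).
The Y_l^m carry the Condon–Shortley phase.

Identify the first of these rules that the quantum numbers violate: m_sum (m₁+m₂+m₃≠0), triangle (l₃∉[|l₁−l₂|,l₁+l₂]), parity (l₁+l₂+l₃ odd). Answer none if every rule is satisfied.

triangle

azimuthal sum: -1 − 2 + 3 = 0  ✓
1 ≤ 5 ≤ 3 (triangle on l)  ✗
L = 1 + 2 + 5 = 8 (even)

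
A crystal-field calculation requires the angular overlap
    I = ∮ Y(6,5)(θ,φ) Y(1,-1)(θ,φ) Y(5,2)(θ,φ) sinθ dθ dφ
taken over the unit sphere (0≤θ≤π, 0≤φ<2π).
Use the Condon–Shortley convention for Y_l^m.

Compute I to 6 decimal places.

0.000000

5 − 1 + 2 = 6 ≠ 0: azimuthal integral kills it; I = 0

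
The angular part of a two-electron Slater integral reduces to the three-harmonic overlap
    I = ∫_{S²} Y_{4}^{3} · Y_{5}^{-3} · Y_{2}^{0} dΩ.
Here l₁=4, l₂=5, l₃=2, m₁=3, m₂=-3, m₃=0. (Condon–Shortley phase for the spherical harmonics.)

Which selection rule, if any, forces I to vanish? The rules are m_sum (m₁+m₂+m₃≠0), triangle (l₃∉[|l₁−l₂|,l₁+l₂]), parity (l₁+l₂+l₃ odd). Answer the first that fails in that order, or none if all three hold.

parity

azimuthal sum: 3 − 3 + 0 = 0  ✓
1 ≤ 2 ≤ 9 (triangle on l)  ✓
L = 4 + 5 + 2 = 11 (odd)  ✗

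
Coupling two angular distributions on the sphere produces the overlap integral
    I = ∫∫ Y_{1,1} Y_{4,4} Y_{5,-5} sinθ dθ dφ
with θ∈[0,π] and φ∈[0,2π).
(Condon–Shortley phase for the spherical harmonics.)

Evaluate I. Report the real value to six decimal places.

Checks pass: Σm=0; 10 even; l₃=5∈[3,5].
(2·1+1)(2·4+1)(2·5+1) = 297
Δ: 0! 2! 8! / 11! → 1/495
sum: t=0:+1/576 = 1/576
3j²(1 4 5; 0 0 0) = Δ·Π!·Σ² = 5/99  (sign -1)
sum: t=0:+1/80640 = 1/80640
3j²(1 4 5; 1 4 -5) = Δ·Π!·Σ² = 1/11  (sign +1)
combine: 4πI² = 297·5/99·1/11 = 15/11
take √, sign -1: I = -0.32941575

-0.329416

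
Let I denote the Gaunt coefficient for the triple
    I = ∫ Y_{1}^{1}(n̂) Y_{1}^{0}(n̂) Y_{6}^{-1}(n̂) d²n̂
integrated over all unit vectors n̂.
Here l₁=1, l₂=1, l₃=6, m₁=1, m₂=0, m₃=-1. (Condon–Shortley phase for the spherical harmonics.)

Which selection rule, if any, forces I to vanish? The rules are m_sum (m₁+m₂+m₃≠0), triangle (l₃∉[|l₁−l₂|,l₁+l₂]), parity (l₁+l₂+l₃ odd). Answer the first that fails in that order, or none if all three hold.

m₁+m₂+m₃ = 1 + 0 − 1 = 0  ✓
triangle: |1−1|=0 ≤ l₃=6 ≤ 1+1=2  ✗
parity: l₁+l₂+l₃ = 8 is even

triangle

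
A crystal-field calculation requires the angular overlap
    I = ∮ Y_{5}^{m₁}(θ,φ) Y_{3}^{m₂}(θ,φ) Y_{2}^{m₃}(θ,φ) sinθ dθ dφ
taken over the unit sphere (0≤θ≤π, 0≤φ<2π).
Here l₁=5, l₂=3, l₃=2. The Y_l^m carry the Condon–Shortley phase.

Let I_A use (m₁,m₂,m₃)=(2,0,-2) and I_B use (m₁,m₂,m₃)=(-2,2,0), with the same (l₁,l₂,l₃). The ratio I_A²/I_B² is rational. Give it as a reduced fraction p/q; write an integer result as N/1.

Shared (l₁,l₂,l₃)=(5,3,2): N and (l;000)² cancel in I_A²/I_B².
A: Δ = 6!·4!·0!/11! = 1/2310; Racah Σ t=3..3: t=3:−1/864 = -1/864; ⇒ 3j(5 3 2; 2 0 -2)² = 1/66, sgn -1
B: Δ = 6!·4!·0!/11! = 1/2310; Racah Σ t=5..5: t=5:−1/480 = -1/480; ⇒ 3j(5 3 2; -2 2 0)² = 3/110, sgn -1
I_A²/I_B² = (1/66)/(3/110) = 5/9

5/9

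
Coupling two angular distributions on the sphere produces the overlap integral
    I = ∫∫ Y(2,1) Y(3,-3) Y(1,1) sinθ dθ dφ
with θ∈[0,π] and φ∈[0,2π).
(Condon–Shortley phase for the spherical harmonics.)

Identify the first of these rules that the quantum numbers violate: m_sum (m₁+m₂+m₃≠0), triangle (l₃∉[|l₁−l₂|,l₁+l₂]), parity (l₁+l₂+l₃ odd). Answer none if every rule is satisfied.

Σmᵢ = -1  ✗
l₃∈[|l₁−l₂|,l₁+l₂]=[1,5], have l₃=1
Σlᵢ = 6 ⇒ even

m_sum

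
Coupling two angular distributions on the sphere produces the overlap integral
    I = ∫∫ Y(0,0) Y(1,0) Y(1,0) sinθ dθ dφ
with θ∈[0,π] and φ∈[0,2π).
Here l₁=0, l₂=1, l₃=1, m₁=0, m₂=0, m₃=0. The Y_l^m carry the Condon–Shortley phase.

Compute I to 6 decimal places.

m-sum 0 ✓  L=2 even ✓  1≤1≤1 ✓
Π(2lᵢ+1) = 1×3×3 = 9
triangle coeff Δ(0,1,1) = 1/3
Σ_t [0,0]: t=0:+1/1 = 1/1
(3j)²=1/3 [(0 1 1; 0 0 0)], sign=-1
(m-triple is (0,0,0) — same symbol as above.)
⇒ 4πI² = 1/1
I = (+1)√(1/1/(4π)) = 0.28209479

0.282095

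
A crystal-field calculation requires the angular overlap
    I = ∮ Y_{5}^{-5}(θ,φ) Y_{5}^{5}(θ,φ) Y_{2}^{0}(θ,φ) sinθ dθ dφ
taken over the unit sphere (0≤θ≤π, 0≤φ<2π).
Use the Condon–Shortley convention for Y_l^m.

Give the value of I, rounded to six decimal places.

Checks pass: Σm=0; 12 even; l₃=2∈[0,10].
(2·5+1)(2·5+1)(2·2+1) = 605
Δ: 8! 2! 2! / 13! → 1/38610
sum: t=3:−1/2880 t=4:+1/576 t=5:−1/2880 = 1/960
3j²(5 5 2; 0 0 0) = Δ·Π!·Σ² = 10/429  (sign +1)
sum: t=8:+1/161280 = 1/161280
3j²(5 5 2; -5 5 0) = Δ·Π!·Σ² = 15/286  (sign +1)
combine: 4πI² = 605·10/429·15/286 = 125/169
take √, sign +1: I = 0.24260890

0.242609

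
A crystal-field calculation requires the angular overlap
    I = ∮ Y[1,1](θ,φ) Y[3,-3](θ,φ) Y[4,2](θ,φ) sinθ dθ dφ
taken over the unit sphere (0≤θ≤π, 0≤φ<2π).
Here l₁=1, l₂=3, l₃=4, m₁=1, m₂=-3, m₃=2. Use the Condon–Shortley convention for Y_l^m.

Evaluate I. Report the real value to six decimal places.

0.061558

Rules hold: Σm=0, L=8 even, 2≤4≤4.
N = 3·7·9 = 189
Δ = 0!·2!·6!/9! = 1/252
Racah Σ t=0..0: t=0:+1/36 = 1/36
⇒ 3j(1 3 4; 0 0 0)² = 4/63, sgn +1
Racah Σ t=0..0: t=0:+1/1440 = 1/1440
⇒ 3j(1 3 4; 1 -3 2)² = 1/252, sgn +1
4πI² = N·(3j₀)²·(3jₘ)² = 1/21
I = +1·√(0.047619/4π) = 0.06155813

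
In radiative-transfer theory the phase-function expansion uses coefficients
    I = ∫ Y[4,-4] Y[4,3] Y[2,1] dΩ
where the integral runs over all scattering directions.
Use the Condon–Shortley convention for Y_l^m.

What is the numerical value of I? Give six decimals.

m-sum 0 ✓  L=10 even ✓  0≤2≤8 ✓
Π(2lᵢ+1) = 9×9×5 = 405
triangle coeff Δ(4,4,2) = 1/13860
Σ_t [2,4]: t=2:+1/192 t=3:−1/36 t=4:+1/192 = -5/288
(3j)²=20/693 [(4 4 2; 0 0 0)], sign=-1
Σ_t [6,6]: t=6:+1/1440 = 1/1440
(3j)²=7/165 [(4 4 2; -4 3 1)], sign=-1
⇒ 4πI² = 60/121
I = (+1)√(60/121/(4π)) = 0.19864517

0.198645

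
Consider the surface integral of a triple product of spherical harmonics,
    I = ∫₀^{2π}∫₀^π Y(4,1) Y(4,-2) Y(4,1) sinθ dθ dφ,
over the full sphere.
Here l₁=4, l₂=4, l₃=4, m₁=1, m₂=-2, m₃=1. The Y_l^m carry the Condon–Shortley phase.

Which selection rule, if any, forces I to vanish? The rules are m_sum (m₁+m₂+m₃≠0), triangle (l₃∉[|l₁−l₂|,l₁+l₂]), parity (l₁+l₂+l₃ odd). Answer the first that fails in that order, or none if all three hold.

none

m₁+m₂+m₃ = 1 − 2 + 1 = 0  ✓
triangle: |4−4|=0 ≤ l₃=4 ≤ 4+4=8  ✓
parity: l₁+l₂+l₃ = 12 is even  ✓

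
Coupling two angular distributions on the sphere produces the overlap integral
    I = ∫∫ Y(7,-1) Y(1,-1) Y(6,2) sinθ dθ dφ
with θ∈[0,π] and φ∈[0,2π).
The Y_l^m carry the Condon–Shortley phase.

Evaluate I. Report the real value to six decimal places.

-0.135514

Rules hold: Σm=0, L=14 even, 6≤6≤8.
N = 15·3·13 = 585
Δ = 2!·12!·0!/15! = 1/1365
Racah Σ t=1..1: t=1:−1/518400 = -1/518400
⇒ 3j(7 1 6; 0 0 0)² = 7/195, sgn -1
Racah Σ t=0..0: t=0:+1/1935360 = 1/1935360
⇒ 3j(7 1 6; -1 -1 2)² = 1/91, sgn +1
4πI² = N·(3j₀)²·(3jₘ)² = 3/13
I = -1·√(0.230769/4π) = -0.13551395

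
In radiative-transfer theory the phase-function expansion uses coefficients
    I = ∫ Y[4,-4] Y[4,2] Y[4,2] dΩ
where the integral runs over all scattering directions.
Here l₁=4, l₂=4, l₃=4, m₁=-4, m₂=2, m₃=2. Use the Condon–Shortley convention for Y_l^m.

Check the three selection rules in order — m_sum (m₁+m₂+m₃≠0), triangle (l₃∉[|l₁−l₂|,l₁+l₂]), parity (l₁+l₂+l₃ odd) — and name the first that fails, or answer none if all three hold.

azimuthal sum: -4 + 2 + 2 = 0  ✓
0 ≤ 4 ≤ 8 (triangle on l)  ✓
L = 4 + 4 + 4 = 12 (even)  ✓

none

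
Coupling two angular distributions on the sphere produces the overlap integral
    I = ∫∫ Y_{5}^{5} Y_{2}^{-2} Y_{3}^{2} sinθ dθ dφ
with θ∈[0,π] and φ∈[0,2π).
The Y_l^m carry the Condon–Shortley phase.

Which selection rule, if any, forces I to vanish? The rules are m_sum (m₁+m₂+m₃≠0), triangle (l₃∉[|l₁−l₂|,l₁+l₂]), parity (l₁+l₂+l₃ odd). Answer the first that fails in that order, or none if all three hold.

m_sum

azimuthal sum: 5 − 2 + 2 = 5  ✗
3 ≤ 3 ≤ 7 (triangle on l)
L = 5 + 2 + 3 = 10 (even)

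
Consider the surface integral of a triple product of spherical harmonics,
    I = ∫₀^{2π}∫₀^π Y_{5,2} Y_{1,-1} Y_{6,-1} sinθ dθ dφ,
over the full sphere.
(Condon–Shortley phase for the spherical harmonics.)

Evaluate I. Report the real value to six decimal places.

m-sum 0 ✓  L=12 even ✓  4≤6≤6 ✓
Π(2lᵢ+1) = 11×3×13 = 429
triangle coeff Δ(5,1,6) = 1/858
Σ_t [0,0]: t=0:+1/14400 = 1/14400
(3j)²=6/143 [(5 1 6; 0 0 0)], sign=+1
Σ_t [0,0]: t=0:+1/60480 = 1/60480
(3j)²=5/429 [(5 1 6; 2 -1 -1)], sign=-1
⇒ 4πI² = 30/143
I = (-1)√(30/143/(4π)) = -0.12920749

-0.129207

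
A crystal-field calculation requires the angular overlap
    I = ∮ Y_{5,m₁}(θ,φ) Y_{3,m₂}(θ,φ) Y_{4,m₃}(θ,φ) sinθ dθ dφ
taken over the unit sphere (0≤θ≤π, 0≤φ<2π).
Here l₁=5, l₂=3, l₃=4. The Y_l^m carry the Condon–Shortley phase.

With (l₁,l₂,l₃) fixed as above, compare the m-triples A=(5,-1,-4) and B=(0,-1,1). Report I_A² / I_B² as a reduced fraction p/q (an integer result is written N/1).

392/1

Same 5,3,4: normalisation and zero-m 3j drop out of the ratio.
A: Δ: 4! 6! 2! / 13! → 1/180180; sum: t=0:+1/34560 = 1/34560; 3j²(5 3 4; 5 -1 -4) = Δ·Π!·Σ² = 14/429  (sign +1)
B: Δ: 4! 6! 2! / 13! → 1/180180; sum: t=0:+1/5760 t=1:−1/288 t=2:+1/288 = 1/5760; 3j²(5 3 4; 0 -1 1) = Δ·Π!·Σ² = 1/12012  (sign -1)
I_A²/I_B² = (14/429)/(1/12012) = 392/1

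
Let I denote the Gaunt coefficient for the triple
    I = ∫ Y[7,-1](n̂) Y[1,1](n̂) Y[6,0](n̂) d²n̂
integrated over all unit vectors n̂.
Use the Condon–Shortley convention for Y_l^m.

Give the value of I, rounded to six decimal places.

Checks pass: Σm=0; 14 even; l₃=6∈[6,8].
(2·7+1)(2·1+1)(2·6+1) = 585
Δ: 2! 12! 0! / 15! → 1/1365
sum: t=1:−1/518400 = -1/518400
3j²(7 1 6; 0 0 0) = Δ·Π!·Σ² = 7/195  (sign -1)
sum: t=2:+1/1036800 = 1/1036800
3j²(7 1 6; -1 1 0) = Δ·Π!·Σ² = 4/195  (sign +1)
combine: 4πI² = 585·7/195·4/195 = 28/65
take √, sign -1: I = -0.18514731

-0.185147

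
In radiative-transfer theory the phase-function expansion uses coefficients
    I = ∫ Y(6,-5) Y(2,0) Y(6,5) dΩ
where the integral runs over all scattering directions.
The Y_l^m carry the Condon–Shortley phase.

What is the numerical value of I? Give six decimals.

Checks pass: Σm=0; 14 even; l₃=6∈[4,8].
(2·6+1)(2·2+1)(2·6+1) = 845
Δ: 2! 10! 2! / 15! → 1/90090
sum: t=0:+1/69120 t=1:−1/14400 t=2:+1/69120 = -7/172800
3j²(6 2 6; 0 0 0) = Δ·Π!·Σ² = 14/715  (sign -1)
sum: t=1:−1/3628800 t=2:+1/1451520 = 1/2419200
3j²(6 2 6; -5 0 5) = Δ·Π!·Σ² = 11/910  (sign -1)
combine: 4πI² = 845·14/715·11/910 = 1/5
take √, sign +1: I = 0.12615663

0.126157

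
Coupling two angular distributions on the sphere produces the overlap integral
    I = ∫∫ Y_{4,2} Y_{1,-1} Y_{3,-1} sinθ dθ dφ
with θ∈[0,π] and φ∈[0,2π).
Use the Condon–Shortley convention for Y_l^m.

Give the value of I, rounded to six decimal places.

0.238414

Rules hold: Σm=0, L=8 even, 3≤3≤5.
N = 9·3·7 = 189
Δ = 2!·6!·0!/9! = 1/252
Racah Σ t=1..1: t=1:−1/36 = -1/36
⇒ 3j(4 1 3; 0 0 0)² = 4/63, sgn +1
Racah Σ t=0..0: t=0:+1/96 = 1/96
⇒ 3j(4 1 3; 2 -1 -1)² = 5/84, sgn +1
4πI² = N·(3j₀)²·(3jₘ)² = 5/7
I = +1·√(0.714286/4π) = 0.23841361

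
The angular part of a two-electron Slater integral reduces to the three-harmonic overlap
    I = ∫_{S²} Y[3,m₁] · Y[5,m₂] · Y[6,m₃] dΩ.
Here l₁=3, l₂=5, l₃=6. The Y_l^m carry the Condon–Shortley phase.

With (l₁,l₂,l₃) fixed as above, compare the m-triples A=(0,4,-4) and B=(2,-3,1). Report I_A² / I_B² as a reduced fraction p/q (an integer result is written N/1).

Shared (l₁,l₂,l₃)=(3,5,6): N and (l;000)² cancel in I_A²/I_B².
A: Δ = 2!·4!·8!/15! = 1/675675; Racah Σ t=1..2: t=1:−1/161280 t=2:+1/60480 = 1/96768; ⇒ 3j(3 5 6; 0 4 -4)² = 15/1001, sgn +1
B: Δ = 2!·4!·8!/15! = 1/675675; Racah Σ t=0..1: t=0:+1/17280 t=1:−1/120960 = 1/20160; ⇒ 3j(3 5 6; 2 -3 1)² = 64/3003, sgn -1
I_A²/I_B² = (15/1001)/(64/3003) = 45/64

45/64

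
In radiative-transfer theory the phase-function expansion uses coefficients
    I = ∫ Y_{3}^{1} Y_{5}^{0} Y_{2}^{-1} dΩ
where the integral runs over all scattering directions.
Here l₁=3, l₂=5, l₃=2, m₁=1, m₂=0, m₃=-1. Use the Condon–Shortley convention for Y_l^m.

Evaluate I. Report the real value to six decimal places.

0.169433

m-sum 0 ✓  L=10 even ✓  2≤2≤8 ✓
Π(2lᵢ+1) = 7×11×5 = 385
triangle coeff Δ(3,5,2) = 1/2310
Σ_t [3,3]: t=3:−1/144 = -1/144
(3j)²=10/231 [(3 5 2; 0 0 0)], sign=-1
Σ_t [2,2]: t=2:+1/288 = 1/288
(3j)²=5/231 [(3 5 2; 1 0 -1)], sign=-1
⇒ 4πI² = 250/693
I = (+1)√(250/693/(4π)) = 0.16943318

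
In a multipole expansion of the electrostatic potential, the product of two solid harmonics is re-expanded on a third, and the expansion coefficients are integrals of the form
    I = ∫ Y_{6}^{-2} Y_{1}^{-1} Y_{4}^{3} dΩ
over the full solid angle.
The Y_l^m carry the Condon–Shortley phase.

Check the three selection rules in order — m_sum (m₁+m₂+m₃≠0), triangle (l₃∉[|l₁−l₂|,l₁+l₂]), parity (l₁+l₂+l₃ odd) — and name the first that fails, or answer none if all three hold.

azimuthal sum: -2 − 1 + 3 = 0  ✓
5 ≤ 4 ≤ 7 (triangle on l)  ✗
L = 6 + 1 + 4 = 11 (odd)

triangle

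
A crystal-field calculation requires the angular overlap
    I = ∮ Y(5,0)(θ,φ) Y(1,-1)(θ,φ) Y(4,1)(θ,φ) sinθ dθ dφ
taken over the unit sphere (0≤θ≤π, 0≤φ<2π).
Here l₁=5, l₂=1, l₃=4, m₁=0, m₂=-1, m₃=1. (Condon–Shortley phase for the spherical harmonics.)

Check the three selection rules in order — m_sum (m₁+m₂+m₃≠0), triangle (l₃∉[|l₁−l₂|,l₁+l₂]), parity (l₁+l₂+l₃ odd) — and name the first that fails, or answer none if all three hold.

none

azimuthal sum: 0 − 1 + 1 = 0  ✓
4 ≤ 4 ≤ 6 (triangle on l)  ✓
L = 5 + 1 + 4 = 10 (even)  ✓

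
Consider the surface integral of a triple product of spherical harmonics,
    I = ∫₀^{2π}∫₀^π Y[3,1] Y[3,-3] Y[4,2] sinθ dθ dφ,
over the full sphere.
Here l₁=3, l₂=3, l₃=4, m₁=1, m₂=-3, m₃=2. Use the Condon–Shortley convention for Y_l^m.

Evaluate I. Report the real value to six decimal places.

-0.188451

Checks pass: Σm=0; 10 even; l₃=4∈[0,6].
(2·3+1)(2·3+1)(2·4+1) = 441
Δ: 2! 4! 4! / 11! → 1/34650
sum: t=0:+1/72 t=1:−1/16 t=2:+1/72 = -5/144
3j²(3 3 4; 0 0 0) = Δ·Π!·Σ² = 2/77  (sign -1)
sum: t=0:+1/192 = 1/192
3j²(3 3 4; 1 -3 2) = Δ·Π!·Σ² = 3/77  (sign +1)
combine: 4πI² = 441·2/77·3/77 = 54/121
take √, sign -1: I = -0.18845135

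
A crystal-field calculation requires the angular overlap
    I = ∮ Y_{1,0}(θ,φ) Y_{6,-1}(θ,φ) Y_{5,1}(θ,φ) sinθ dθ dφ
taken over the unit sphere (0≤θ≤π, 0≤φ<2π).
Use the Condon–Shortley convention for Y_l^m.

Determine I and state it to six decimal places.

Rules hold: Σm=0, L=12 even, 5≤5≤7.
N = 3·13·11 = 429
Δ = 2!·0!·10!/13! = 1/858
Racah Σ t=1..1: t=1:−1/14400 = -1/14400
⇒ 3j(1 6 5; 0 0 0)² = 6/143, sgn +1
Racah Σ t=1..1: t=1:−1/17280 = -1/17280
⇒ 3j(1 6 5; 0 -1 1)² = 35/858, sgn -1
4πI² = N·(3j₀)²·(3jₘ)² = 105/143
I = -1·√(0.734266/4π) = -0.24172507

-0.241725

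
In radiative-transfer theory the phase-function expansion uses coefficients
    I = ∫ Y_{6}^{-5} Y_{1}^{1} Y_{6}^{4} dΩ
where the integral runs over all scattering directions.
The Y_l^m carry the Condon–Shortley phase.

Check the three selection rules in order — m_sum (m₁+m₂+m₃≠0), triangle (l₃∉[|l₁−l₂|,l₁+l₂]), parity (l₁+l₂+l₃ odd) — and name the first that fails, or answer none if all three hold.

Σmᵢ = 0  ✓
l₃∈[|l₁−l₂|,l₁+l₂]=[5,7], have l₃=6  ✓
Σlᵢ = 13 ⇒ odd  ✗

parity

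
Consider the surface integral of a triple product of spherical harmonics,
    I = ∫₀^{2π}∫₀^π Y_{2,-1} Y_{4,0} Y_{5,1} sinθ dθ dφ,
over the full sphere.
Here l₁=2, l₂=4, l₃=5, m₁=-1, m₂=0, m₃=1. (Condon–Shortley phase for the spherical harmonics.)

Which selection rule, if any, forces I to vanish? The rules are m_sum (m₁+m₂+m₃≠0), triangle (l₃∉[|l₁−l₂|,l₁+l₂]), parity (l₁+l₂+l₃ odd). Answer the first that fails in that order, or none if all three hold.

m₁+m₂+m₃ = -1 + 0 + 1 = 0  ✓
triangle: |2−4|=2 ≤ l₃=5 ≤ 2+4=6  ✓
parity: l₁+l₂+l₃ = 11 is odd  ✗

parity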